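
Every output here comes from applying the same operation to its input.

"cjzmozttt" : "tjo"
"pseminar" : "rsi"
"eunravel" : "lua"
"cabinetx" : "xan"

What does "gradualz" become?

zru

The pattern: keep one character in every 3, starting at position 2 (positions 2nd, 5th, 8th, ...), then move the last character to the front.
On "gradualz": the first step gives "ruz", and the second then gives "zru".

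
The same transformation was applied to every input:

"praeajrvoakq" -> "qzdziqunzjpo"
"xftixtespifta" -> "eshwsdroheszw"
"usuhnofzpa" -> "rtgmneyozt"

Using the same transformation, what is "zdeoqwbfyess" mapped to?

cdnpvaexdrry

Each output is the input with this applied: shift every letter 1 place backward in the alphabet (wrapping around), then move the first character to the end.
On "zdeoqwbfyess" that produces "cdnpvaexdrry".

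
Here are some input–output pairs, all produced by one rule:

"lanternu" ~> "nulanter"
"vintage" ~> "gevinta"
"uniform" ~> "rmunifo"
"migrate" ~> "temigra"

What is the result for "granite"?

tegrani

Rule — move the last 2 characters to the front (rotate right by 2).
"granite" → "tegrani".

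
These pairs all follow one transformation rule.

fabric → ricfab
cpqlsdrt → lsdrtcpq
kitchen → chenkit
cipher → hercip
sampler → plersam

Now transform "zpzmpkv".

mpkvzpz

In each case the input is transformed by: move the first 3 characters to the end (rotate left by 3).
"zpzmpkv" → "mpkvzpz".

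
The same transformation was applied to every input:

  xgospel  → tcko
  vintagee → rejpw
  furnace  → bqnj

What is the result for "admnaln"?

wzij

What's happening: delete the last 3 characters, then shift every letter 4 places backward in the alphabet (wrapping around).
For "admnaln", step one produces "admn"; step two turns that into "wzij".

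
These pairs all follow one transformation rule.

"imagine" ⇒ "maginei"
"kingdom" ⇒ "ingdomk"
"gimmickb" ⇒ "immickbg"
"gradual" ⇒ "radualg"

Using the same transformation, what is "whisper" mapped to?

The pattern: move the first character to the end.
Doing the same to "whisper": "hisperw".

hisperw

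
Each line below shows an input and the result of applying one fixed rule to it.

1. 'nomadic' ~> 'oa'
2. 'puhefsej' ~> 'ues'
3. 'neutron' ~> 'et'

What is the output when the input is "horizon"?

The rule is to keep every other character starting from the second (positions 2nd, 4th, 6th, ...), then delete the last character.
For "horizon", step one produces "oio"; step two turns that into "oi".

oi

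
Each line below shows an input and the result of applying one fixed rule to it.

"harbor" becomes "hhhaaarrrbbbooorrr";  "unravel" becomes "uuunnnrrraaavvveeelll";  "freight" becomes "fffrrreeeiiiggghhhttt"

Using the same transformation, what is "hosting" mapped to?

In each case the input is transformed by: repeat every character 3 times.
For "hosting" the result is "hhhooossstttiiinnnggg".

hhhooossstttiiinnnggg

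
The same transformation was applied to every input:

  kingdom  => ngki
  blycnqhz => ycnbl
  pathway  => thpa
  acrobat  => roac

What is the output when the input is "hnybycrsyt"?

ybycrhn

The pattern: delete the last 3 characters, then move the first 2 characters to the end (rotate left by 2).
Working it through for "hnybycrsyt": intermediate "hnybycr", final "ybycrhn".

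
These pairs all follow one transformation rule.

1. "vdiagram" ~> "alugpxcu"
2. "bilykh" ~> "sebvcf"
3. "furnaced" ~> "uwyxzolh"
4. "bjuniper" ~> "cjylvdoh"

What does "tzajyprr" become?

Looking at the pairs, the operation is to shift every letter 6 places backward in the alphabet (wrapping around), then swap the front and back halves of the string.
On "tzajyprr": the first step gives "ntudsjll", and the second then gives "sjllntud".
(Check on "bilykh": → "vcfseb" → "sebvcf" ✓)

sjllntud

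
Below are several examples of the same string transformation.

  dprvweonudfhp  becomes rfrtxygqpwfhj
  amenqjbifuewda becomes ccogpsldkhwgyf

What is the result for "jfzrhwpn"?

plhbtjyr

Looking at the pairs, the operation is to move the last character to the front, then shift every letter 2 places forward in the alphabet (wrapping around).
Doing the same to "jfzrhwpn": "plhbtjyr".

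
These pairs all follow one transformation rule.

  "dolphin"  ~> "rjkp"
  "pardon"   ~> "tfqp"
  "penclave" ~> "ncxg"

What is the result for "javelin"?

Rule — shift every letter 2 places forward in the alphabet (wrapping around), then keep only the last 4 characters.
Working it through for "javelin": intermediate "lcxgnkp", final "gnkp".

gnkp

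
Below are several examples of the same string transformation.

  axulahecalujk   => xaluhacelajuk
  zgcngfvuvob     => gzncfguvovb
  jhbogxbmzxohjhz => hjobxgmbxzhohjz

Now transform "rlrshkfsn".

Looking at the pairs, the operation is to swap each adjacent pair of characters (1↔2, 3↔4, ...).
Applying that to "rlrshkfsn" gives "lrsrkhsfn".

lrsrkhsfn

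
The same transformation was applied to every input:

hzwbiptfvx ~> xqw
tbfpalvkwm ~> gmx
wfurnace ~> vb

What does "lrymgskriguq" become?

ztjr

In each case the input is transformed by: shift every letter 1 place forward in the alphabet (wrapping around), then keep one character in every 3, starting at position 3 (positions 3rd, 6th, 9th, ...).
So "lrymgskriguq" becomes "ztjr".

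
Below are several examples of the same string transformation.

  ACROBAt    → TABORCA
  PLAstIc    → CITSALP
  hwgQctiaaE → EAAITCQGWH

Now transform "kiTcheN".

What's happening: reverse the string, then convert every letter to uppercase.
Starting from "kiTcheN": after the first operation, "NehcTik"; after the second, "NEHCTIK".

NEHCTIK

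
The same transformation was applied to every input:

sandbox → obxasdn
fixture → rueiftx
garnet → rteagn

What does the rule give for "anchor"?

In each case the input is transformed by: swap each adjacent pair of characters (1↔2, 3↔4, ...), then move the last 3 characters to the front (rotate right by 3).
Applying both steps to "anchor": "nahcro", then "cronah".

cronah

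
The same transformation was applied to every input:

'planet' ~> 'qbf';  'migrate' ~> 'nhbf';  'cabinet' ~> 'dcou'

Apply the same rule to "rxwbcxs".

sxdt

What's happening: keep every other character starting from the first (positions 1st, 3rd, 5th, ...), then shift every letter 1 place forward in the alphabet (wrapping around).
For "rxwbcxs", step one produces "rwcs"; step two turns that into "sxdt".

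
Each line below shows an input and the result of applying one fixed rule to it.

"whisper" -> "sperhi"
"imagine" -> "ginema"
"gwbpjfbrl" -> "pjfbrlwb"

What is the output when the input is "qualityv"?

What's happening: delete the first character, then move the first 2 characters to the end (rotate left by 2).
On "qualityv": the first step gives "ualityv", and the second then gives "lityvua".

lityvua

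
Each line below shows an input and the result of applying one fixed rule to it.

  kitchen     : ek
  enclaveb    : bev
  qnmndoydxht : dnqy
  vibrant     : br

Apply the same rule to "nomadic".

Looking at the pairs, the operation is to sort the characters into alphabetical order, then keep one character in every 3, starting at position 2 (positions 2nd, 5th, 8th, ...).
Applying both steps to "nomadic": "acdimno", then "cm".

cm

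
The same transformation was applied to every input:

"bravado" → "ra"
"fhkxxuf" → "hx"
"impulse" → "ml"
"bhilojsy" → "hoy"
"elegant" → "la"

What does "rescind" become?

Looking at the pairs, the operation is to keep one character in every 3, starting at position 2 (positions 2nd, 5th, 8th, ...).
Applying that to "rescind" gives "ei".

ei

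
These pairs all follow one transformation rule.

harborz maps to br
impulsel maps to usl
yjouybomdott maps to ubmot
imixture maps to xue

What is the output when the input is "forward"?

wr

Each output is the input with this applied: delete the first 2 characters, then keep every other character starting from the second (positions 2nd, 4th, 6th, ...).
Applying both steps to "forward": "rward", then "wr".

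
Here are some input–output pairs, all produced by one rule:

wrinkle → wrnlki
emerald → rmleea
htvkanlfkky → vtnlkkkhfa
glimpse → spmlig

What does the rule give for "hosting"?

The pattern: delete the last character, then sort the characters into reverse alphabetical order.
For "hosting" the result is "tsonih".

tsonih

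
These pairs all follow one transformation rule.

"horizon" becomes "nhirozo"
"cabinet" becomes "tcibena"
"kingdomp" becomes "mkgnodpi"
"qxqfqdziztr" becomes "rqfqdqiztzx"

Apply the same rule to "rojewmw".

What's happening: swap each adjacent pair of characters (1↔2, 3↔4, ...), then swap the first and last characters.
Working it through for "rojewmw": intermediate "orejmww", final "wrejmwo".
(Check on "kingdomp": → "ikgnodpm" → "mkgnodpi" ✓)

wrejmwo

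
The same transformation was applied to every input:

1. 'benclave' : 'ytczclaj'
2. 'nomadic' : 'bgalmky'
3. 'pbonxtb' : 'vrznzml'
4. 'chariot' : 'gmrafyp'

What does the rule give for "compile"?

Rule — move the last 3 characters to the front (rotate right by 3), then shift every letter 2 places backward in the alphabet (wrapping around).
On "compile" that produces "gjcamkn".
(Check on "nomadic": → "dicnoma" → "bgalmky" ✓)

gjcamkn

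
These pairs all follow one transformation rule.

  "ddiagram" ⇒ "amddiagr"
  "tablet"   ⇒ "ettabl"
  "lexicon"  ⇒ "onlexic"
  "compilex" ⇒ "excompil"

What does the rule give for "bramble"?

lebramb

Each output is the input with this applied: move the last 2 characters to the front (rotate right by 2).
On "bramble" that produces "lebramb".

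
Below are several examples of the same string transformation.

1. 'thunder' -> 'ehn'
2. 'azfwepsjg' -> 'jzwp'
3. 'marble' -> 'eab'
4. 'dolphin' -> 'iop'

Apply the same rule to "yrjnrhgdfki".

krnhd

What's happening: keep every other character starting from the second (positions 2nd, 4th, 6th, ...), then move the last character to the front.
Starting from "yrjnrhgdfki": after the first operation, "rnhdk"; after the second, "krnhd".
(Check on "azfwepsjg": → "zwpj" → "jzwp" ✓)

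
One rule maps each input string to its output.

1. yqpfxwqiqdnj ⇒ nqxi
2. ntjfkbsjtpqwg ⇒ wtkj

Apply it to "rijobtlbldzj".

zibb

In each case the input is transformed by: move the last 3 characters to the front (rotate right by 3), then keep one character in every 3, starting at position 2 (positions 2nd, 5th, 8th, ...).
"rijobtlbldzj" → "dzjrijobtlbl" → "zibb".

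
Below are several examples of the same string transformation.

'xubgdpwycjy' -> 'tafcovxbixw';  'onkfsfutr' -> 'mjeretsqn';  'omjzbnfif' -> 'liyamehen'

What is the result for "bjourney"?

intqmdxa

Looking at the pairs, the operation is to move the first character to the end, then shift every letter 1 place backward in the alphabet (wrapping around).
"bjourney" → "journeyb" → "intqmdxa".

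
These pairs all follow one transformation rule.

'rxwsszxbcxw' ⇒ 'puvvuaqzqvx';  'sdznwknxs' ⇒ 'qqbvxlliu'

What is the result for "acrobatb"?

What's happening: shift every letter 2 places backward in the alphabet (wrapping around), then take characters alternately from the front and the back (1st, last, 2nd, 2nd-last, ...).
"acrobatb" → "yapmzyrz" → "yzarpymz".

yzarpymz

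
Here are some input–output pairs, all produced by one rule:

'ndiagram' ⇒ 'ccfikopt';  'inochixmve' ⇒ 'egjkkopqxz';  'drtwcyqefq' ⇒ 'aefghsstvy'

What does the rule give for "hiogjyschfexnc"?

aeeghijjklpquz

In each case the input is transformed by: shift every letter 2 places forward in the alphabet (wrapping around), then sort the characters into alphabetical order.
On "hiogjyschfexnc": the first step gives "jkqilauejhgzpe", and the second then gives "aeeghijjklpquz".
(Check on "ndiagram": → "pfkcitco" → "ccfikopt" ✓)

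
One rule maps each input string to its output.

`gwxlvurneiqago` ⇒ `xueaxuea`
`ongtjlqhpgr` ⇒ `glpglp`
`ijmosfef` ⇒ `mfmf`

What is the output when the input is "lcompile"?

oioi

Rule — keep one character in every 3, starting at position 3 (positions 3rd, 6th, 9th, ...), then write the whole string twice.
On "lcompile": the first step gives "oi", and the second then gives "oioi".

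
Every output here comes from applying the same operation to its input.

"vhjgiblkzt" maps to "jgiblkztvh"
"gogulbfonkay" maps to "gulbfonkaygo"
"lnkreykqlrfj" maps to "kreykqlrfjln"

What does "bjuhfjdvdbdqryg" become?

uhfjdvdbdqrygbj

Rule — move the first 2 characters to the end (rotate left by 2).
Doing the same to "bjuhfjdvdbdqryg": "uhfjdvdbdqrygbj".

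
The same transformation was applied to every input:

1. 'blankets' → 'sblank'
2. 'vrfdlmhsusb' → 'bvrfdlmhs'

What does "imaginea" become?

The pattern: move the last 3 characters to the front (rotate right by 3), then delete the first 2 characters.
Applying both steps to "imaginea": "neaimagi", then "aimagi".

aimagi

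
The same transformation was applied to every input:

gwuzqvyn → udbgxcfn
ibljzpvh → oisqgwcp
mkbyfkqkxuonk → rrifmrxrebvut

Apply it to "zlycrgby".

fsfjynig

The pattern: swap the first and last characters, then shift every letter 7 places forward in the alphabet (wrapping around).
On "zlycrgby" that produces "fsfjynig".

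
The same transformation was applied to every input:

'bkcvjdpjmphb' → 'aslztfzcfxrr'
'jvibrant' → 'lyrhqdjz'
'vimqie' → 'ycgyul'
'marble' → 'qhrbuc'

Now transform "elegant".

buwqdju

What's happening: move the first character to the end, then shift every letter 10 places backward in the alphabet (wrapping around).
Applying both steps to "elegant": "legante", then "buwqdju".
(Check on "vimqie": → "imqiev" → "ycgyul" ✓)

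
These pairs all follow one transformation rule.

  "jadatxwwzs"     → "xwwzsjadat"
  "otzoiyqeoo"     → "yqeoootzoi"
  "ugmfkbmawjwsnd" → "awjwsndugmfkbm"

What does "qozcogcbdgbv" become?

In each case the input is transformed by: swap the front and back halves of the string.
So "qozcogcbdgbv" becomes "cbdgbvqozcog".

cbdgbvqozcog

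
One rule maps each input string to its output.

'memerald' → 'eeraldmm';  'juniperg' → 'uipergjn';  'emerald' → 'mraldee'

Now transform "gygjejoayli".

yjejoayligg

The pattern: move the first 2 characters to the end (rotate left by 2), then swap the first and last characters.
For "gygjejoayli", step one produces "gjejoayligy"; step two turns that into "yjejoayligg".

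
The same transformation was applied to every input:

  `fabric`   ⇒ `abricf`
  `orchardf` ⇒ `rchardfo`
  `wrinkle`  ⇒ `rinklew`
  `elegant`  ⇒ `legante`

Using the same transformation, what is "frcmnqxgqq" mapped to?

rcmnqxgqqf

The pattern: move the first character to the end.
Applying that to "frcmnqxgqq" gives "rcmnqxgqqf".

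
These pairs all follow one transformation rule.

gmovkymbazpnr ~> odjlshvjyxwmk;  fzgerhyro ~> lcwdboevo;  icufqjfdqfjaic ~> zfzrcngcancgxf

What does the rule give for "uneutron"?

krkbrqol

The transformation: shift every letter 3 places backward in the alphabet (wrapping around), then move the last character to the front.
On "uneutron" that produces "krkbrqol".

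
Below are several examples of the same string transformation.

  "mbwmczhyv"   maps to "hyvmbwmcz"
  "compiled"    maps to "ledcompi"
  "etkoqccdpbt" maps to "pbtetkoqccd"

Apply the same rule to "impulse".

The rule is to move the last 3 characters to the front (rotate right by 3).
So "impulse" becomes "lseimpu".

lseimpu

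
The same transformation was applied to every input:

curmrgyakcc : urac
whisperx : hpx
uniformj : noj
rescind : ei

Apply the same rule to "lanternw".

The pattern: keep one character in every 3, starting at position 2 (positions 2nd, 5th, 8th, ...).
So "lanternw" becomes "aew".

aew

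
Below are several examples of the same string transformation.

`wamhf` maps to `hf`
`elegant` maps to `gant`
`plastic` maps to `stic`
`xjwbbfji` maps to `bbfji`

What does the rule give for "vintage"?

tage

Each output is the input with this applied: delete the first 3 characters.
So "vintage" becomes "tage".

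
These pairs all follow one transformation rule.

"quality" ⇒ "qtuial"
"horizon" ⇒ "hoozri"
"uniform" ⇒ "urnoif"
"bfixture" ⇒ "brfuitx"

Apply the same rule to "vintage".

vgiant

Rule — delete the last character, then take characters alternately from the front and the back (1st, last, 2nd, 2nd-last, ...).
So "vintage" becomes "vgiant".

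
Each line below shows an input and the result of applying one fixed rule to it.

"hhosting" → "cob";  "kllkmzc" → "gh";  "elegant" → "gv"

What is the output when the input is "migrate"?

The rule is to keep one character in every 3, starting at position 2 (positions 2nd, 5th, 8th, ...), then shift every letter 5 places backward in the alphabet (wrapping around).
On "migrate": the first step gives "ia", and the second then gives "dv".

dv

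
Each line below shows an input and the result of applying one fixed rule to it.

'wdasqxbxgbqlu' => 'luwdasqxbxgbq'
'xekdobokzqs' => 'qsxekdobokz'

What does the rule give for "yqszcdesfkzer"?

What's happening: move the last 2 characters to the front (rotate right by 2).
Doing the same to "yqszcdesfkzer": "eryqszcdesfkz".

eryqszcdesfkz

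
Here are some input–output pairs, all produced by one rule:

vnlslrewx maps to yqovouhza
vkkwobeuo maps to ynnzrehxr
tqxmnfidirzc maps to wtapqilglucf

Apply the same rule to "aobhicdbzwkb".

dreklfgeczne

Each output is the input with this applied: shift every letter 3 places forward in the alphabet (wrapping around).
Doing the same to "aobhicdbzwkb": "dreklfgeczne".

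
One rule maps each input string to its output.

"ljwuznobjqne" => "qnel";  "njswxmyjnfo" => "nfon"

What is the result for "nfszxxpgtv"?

The pattern: move the first character to the end, then keep only the last 4 characters.
Applying both steps to "nfszxxpgtv": "fszxxpgtvn", then "gtvn".
(Check on "ljwuznobjqne": → "jwuznobjqnel" → "qnel" ✓)

gtvn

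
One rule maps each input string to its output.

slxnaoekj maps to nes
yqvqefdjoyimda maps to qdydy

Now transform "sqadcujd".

Rule — keep one character in every 3, starting at position 1 (positions 1st, 4th, 7th, ...), then move the first character to the end.
For "sqadcujd", step one produces "sdj"; step two turns that into "djs".

djs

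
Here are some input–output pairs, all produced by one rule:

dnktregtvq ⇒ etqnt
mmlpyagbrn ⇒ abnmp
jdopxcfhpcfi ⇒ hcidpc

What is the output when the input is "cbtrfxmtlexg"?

tegbrx

What's happening: keep every other character starting from the second (positions 2nd, 4th, 6th, ...), then move the last 3 characters to the front (rotate right by 3).
On "cbtrfxmtlexg": the first step gives "brxteg", and the second then gives "tegbrx".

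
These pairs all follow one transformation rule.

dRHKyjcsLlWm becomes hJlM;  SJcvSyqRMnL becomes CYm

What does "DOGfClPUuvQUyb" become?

gLUu

What's happening: keep one character in every 3, starting at position 3 (positions 3rd, 6th, 9th, ...), then flip the case of every letter.
Starting from "DOGfClPUuvQUyb": after the first operation, "GluU"; after the second, "gLUu".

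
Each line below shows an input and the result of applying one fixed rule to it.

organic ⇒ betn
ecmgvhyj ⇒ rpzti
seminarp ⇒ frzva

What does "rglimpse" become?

etyvz

Looking at the pairs, the operation is to shift every letter 13 places forward in the alphabet (wrapping around) — i.e. ROT13, then delete the last 3 characters.
"rglimpse" → "etyvzcfr" → "etyvz".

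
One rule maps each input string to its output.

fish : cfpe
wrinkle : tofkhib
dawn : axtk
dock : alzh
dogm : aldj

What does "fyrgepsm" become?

cvodbmpj

Looking at the pairs, the operation is to shift every letter 3 places backward in the alphabet (wrapping around).
For "fyrgepsm" the result is "cvodbmpj".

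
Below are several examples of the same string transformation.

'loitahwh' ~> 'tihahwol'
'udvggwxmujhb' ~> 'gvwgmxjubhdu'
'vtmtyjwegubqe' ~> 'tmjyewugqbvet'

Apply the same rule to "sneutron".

The rule is to move the first 2 characters to the end (rotate left by 2), then swap each adjacent pair of characters (1↔2, 3↔4, ...).
On "sneutron": the first step gives "eutronsn", and the second then gives "uertnons".

uertnons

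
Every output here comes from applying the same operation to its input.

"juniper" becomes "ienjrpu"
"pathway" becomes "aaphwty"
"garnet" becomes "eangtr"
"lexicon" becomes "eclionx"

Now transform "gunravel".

ealgrnvu

What's happening: sort the characters into alphabetical order, then swap each adjacent pair of characters (1↔2, 3↔4, ...).
For "gunravel", step one produces "aeglnruv"; step two turns that into "ealgrnvu".
(Check on "juniper": → "eijnpru" → "ienjrpu" ✓)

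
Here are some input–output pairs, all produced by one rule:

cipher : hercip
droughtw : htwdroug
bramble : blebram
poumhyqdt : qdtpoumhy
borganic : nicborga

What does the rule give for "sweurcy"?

rcysweu

What's happening: move the last 3 characters to the front (rotate right by 3).
Doing the same to "sweurcy": "rcysweu".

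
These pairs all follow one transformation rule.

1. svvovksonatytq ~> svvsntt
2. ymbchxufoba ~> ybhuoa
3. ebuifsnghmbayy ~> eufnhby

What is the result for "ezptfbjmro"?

Looking at the pairs, the operation is to keep every other character starting from the first (positions 1st, 3rd, 5th, ...).
Applying that to "ezptfbjmro" gives "epfjr".

epfjr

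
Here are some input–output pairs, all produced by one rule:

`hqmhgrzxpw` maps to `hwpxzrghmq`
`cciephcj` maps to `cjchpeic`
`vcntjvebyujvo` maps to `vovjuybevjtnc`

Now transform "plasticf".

The rule is to reverse the string, then move the last character to the front.
On "plasticf" that produces "pfcitsal".

pfcitsal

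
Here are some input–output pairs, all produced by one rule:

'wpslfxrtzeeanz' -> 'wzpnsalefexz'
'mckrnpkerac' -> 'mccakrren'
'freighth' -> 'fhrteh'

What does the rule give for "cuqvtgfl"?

clufqg

The rule is to take characters alternately from the front and the back (1st, last, 2nd, 2nd-last, ...), then delete the last 2 characters.
"cuqvtgfl" → "clufqgvt" → "clufqg".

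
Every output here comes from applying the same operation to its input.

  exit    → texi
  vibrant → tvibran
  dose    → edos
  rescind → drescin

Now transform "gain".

Rule — move the last character to the front.
Applying that to "gain" gives "ngai".

ngai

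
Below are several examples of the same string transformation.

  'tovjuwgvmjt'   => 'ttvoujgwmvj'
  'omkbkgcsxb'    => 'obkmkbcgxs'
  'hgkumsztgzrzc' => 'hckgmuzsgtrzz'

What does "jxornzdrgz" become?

The rule is to move the last character to the front, then swap each adjacent pair of characters (1↔2, 3↔4, ...).
For "jxornzdrgz", step one produces "zjxornzdrg"; step two turns that into "jzoxnrdzgr".
(Check on "hgkumsztgzrzc": → "chgkumsztgzrz" → "hckgmuzsgtrzz" ✓)

jzoxnrdzgr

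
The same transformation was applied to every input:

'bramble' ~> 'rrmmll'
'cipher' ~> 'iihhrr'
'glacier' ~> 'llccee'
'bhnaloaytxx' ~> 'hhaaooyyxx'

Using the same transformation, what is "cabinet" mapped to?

aaiiee

Each output is the input with this applied: keep every other character starting from the second (positions 2nd, 4th, 6th, ...), then double every character.
"cabinet" → "aie" → "aaiiee".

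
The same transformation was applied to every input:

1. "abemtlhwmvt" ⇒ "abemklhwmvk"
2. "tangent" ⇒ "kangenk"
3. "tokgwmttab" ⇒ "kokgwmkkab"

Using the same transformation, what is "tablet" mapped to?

The transformation: replace every "t" with "k".
"tablet" → "kablek".

kablek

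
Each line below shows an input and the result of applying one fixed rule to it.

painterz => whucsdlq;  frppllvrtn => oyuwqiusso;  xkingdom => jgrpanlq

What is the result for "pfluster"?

vwhusiox

Each output is the input with this applied: swap the front and back halves of the string, then shift every letter 3 places forward in the alphabet (wrapping around).
Working it through for "pfluster": intermediate "sterpflu", final "vwhusiox".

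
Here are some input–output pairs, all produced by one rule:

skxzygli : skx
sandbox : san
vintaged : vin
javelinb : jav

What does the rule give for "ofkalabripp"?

The transformation: keep only the first 3 characters.
So "ofkalabripp" becomes "ofk".

ofk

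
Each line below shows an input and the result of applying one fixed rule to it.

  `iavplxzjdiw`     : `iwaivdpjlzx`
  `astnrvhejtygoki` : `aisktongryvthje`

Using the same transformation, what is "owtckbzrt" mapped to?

otwrtzcbk

In each case the input is transformed by: take characters alternately from the front and the back (1st, last, 2nd, 2nd-last, ...).
"owtckbzrt" → "otwrtzcbk".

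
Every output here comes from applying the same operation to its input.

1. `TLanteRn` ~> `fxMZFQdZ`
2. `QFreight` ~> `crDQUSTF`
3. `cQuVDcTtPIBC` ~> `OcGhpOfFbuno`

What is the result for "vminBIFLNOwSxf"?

HYUZnurxzaIeJR

The rule is to shift every letter 12 places forward in the alphabet (wrapping around), then flip the case of every letter.
Applying that to "vminBIFLNOwSxf" gives "HYUZnurxzaIeJR".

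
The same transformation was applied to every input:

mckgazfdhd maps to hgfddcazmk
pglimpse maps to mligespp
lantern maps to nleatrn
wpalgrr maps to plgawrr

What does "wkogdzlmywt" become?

wtomlkgdzyw

Looking at the pairs, the operation is to sort the characters into reverse alphabetical order, then move the first 3 characters to the end (rotate left by 3).
On "wkogdzlmywt": the first step gives "zywwtomlkgd", and the second then gives "wtomlkgdzyw".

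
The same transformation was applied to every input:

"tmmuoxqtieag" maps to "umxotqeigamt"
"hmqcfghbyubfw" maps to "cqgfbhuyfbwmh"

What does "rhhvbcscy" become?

What's happening: swap each adjacent pair of characters (1↔2, 3↔4, ...), then move the first 2 characters to the end (rotate left by 2).
For "rhhvbcscy", step one produces "hrvhcbcsy"; step two turns that into "vhcbcsyhr".

vhcbcsyhr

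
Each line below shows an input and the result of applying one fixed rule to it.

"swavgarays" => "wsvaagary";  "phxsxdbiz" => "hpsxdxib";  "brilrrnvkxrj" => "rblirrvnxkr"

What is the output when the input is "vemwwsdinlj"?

evwmswidln

What's happening: delete the last character, then swap each adjacent pair of characters (1↔2, 3↔4, ...).
Starting from "vemwwsdinlj": after the first operation, "vemwwsdinl"; after the second, "evwmswidln".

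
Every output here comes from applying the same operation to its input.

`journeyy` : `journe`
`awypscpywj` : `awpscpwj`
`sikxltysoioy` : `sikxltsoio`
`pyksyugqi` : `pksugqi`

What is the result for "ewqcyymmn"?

In each case the input is transformed by: remove every "y".
So "ewqcyymmn" becomes "ewqcmmn".

ewqcmmn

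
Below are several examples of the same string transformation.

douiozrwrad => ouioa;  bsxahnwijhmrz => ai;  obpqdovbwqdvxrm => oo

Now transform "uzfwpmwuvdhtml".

The transformation: keep only the vowels.
On "uzfwpmwuvdhtml" that produces "uu".

uu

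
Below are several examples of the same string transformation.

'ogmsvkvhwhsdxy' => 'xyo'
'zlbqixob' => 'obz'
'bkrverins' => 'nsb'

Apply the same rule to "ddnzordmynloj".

ojd

Each output is the input with this applied: move the last 2 characters to the front (rotate right by 2), then keep only the first 3 characters.
Applying both steps to "ddnzordmynloj": "ojddnzordmynl", then "ojd".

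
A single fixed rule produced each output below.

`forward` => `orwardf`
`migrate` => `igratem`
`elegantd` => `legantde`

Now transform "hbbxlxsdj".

Rule — move the first character to the end.
For "hbbxlxsdj" the result is "bbxlxsdjh".

bbxlxsdjh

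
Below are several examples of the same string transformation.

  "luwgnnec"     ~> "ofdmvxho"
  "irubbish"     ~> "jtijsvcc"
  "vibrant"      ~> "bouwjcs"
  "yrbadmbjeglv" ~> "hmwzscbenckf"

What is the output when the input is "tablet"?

Rule — shift every letter 1 place forward in the alphabet (wrapping around), then move the last 3 characters to the front (rotate right by 3).
Working it through for "tablet": intermediate "ubcmfu", final "mfuubc".
(Check on "luwgnnec": → "mvxhoofd" → "ofdmvxho" ✓)

mfuubc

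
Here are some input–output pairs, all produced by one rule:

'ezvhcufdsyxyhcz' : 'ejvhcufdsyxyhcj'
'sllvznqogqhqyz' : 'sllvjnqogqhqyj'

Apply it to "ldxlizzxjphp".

ldxlijjxjphp

In each case the input is transformed by: replace every "z" with "j".
Applying that to "ldxlizzxjphp" gives "ldxlijjxjphp".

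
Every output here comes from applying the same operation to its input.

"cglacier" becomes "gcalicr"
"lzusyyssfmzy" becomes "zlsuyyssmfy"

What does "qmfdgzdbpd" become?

What's happening: swap each adjacent pair of characters (1↔2, 3↔4, ...), then delete the last character.
Starting from "qmfdgzdbpd": after the first operation, "mqdfzgbddp"; after the second, "mqdfzgbdd".

mqdfzgbdd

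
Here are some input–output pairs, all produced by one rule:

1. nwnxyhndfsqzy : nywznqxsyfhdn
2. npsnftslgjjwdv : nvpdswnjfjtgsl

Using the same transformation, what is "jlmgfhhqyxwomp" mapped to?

Each output is the input with this applied: take characters alternately from the front and the back (1st, last, 2nd, 2nd-last, ...).
For "jlmgfhhqyxwomp" the result is "jplmmogwfxhyhq".

jplmmogwfxhyhq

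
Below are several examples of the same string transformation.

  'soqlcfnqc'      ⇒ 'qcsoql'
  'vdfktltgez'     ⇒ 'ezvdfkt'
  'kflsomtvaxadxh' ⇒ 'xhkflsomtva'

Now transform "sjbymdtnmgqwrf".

The transformation: move the last 2 characters to the front (rotate right by 2), then delete the last 3 characters.
Doing the same to "sjbymdtnmgqwrf": "rfsjbymdtnm".

rfsjbymdtnm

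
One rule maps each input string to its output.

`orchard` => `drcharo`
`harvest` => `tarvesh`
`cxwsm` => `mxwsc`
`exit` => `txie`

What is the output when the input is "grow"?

wrog

The transformation: swap the first and last characters.
For "grow" the result is "wrog".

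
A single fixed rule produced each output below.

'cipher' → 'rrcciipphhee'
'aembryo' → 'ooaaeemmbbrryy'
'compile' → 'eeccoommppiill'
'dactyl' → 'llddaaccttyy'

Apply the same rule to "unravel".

lluunnrraavvee

In each case the input is transformed by: move the last character to the front, then double every character.
Applying both steps to "unravel": "lunrave", then "lluunnrraavvee".
(Check on "dactyl": → "ldacty" → "llddaaccttyy" ✓)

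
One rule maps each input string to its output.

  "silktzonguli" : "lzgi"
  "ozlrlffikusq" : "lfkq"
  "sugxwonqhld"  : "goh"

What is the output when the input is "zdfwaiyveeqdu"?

Looking at the pairs, the operation is to keep one character in every 3, starting at position 3 (positions 3rd, 6th, 9th, ...).
For "zdfwaiyveeqdu" the result is "fied".

fied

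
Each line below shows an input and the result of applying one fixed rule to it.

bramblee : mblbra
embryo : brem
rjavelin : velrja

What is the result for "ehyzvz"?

Rule — delete the last 2 characters, then swap the front and back halves of the string.
Starting from "ehyzvz": after the first operation, "ehyz"; after the second, "yzeh".

yzeh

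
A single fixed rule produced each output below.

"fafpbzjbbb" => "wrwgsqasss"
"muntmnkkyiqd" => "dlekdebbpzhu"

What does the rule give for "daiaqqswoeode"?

urzrhhjnfvfuv

The transformation: shift every letter 9 places backward in the alphabet (wrapping around).
Doing the same to "daiaqqswoeode": "urzrhhjnfvfuv".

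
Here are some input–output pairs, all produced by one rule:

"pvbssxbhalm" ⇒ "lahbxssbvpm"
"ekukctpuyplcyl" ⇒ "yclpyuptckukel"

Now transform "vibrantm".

tnarbivm

Each output is the input with this applied: reverse the string, then move the first character to the end.
On "vibrantm" that produces "tnarbivm".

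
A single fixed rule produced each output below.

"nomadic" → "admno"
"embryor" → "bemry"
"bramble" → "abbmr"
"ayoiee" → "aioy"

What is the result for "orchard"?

Looking at the pairs, the operation is to delete the last 2 characters, then sort the characters into alphabetical order.
For "orchard", step one produces "orcha"; step two turns that into "achor".

achor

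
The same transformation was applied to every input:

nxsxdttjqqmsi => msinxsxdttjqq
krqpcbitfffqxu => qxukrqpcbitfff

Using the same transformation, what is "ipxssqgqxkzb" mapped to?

kzbipxssqgqx

Rule — move the last 3 characters to the front (rotate right by 3).
For "ipxssqgqxkzb" the result is "kzbipxssqgqx".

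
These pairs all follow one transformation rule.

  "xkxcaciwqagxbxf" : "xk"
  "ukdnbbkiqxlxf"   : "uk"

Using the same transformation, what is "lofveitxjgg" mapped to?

lo

The pattern: keep only the first 2 characters.
So "lofveitxjgg" becomes "lo".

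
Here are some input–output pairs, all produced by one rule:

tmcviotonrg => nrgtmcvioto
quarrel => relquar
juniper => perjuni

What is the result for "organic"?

nicorga

Looking at the pairs, the operation is to move the last 3 characters to the front (rotate right by 3).
Doing the same to "organic": "nicorga".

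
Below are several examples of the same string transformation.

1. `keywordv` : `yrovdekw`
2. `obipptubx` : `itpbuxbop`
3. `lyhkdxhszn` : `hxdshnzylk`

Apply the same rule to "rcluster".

Looking at the pairs, the operation is to swap each adjacent pair of characters (1↔2, 3↔4, ...), then move the first 3 characters to the end (rotate left by 3).
Doing the same to "rcluster": "ltsrecru".

ltsrecru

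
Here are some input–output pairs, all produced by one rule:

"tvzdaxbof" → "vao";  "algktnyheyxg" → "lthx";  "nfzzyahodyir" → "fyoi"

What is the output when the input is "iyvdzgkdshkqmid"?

yzdki

Rule — keep one character in every 3, starting at position 2 (positions 2nd, 5th, 8th, ...).
Applying that to "iyvdzgkdshkqmid" gives "yzdki".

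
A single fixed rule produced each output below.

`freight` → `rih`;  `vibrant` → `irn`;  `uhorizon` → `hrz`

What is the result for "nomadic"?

Looking at the pairs, the operation is to delete the last character, then keep every other character starting from the second (positions 2nd, 4th, 6th, ...).
So "nomadic" becomes "oai".

oai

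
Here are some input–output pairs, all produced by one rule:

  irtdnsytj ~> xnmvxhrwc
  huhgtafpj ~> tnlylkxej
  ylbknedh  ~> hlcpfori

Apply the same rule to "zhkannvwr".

The pattern: move the last 2 characters to the front (rotate right by 2), then shift every letter 4 places forward in the alphabet (wrapping around).
For "zhkannvwr", step one produces "wrzhkannv"; step two turns that into "avdloerrz".

avdloerrz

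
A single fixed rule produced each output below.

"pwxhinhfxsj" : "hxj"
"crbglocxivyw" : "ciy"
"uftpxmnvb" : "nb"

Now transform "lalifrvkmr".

The rule is to keep every other character starting from the first (positions 1st, 3rd, 5th, ...), then delete the first 3 characters.
For "lalifrvkmr" the result is "vm".

vm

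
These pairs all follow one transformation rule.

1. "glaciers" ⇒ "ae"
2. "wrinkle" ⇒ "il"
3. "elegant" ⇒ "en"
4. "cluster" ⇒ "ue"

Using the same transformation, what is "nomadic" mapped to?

mi

Rule — keep one character in every 3, starting at position 3 (positions 3rd, 6th, 9th, ...).
Doing the same to "nomadic": "mi".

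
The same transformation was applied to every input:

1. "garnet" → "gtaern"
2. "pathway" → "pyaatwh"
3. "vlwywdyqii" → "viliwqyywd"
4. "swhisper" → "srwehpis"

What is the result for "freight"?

ftrhegi

Each output is the input with this applied: take characters alternately from the front and the back (1st, last, 2nd, 2nd-last, ...).
Doing the same to "freight": "ftrhegi".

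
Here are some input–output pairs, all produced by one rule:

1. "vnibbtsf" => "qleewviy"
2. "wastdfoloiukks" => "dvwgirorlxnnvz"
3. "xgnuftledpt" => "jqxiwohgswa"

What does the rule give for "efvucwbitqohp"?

Each output is the input with this applied: move the first character to the end, then shift every letter 3 places forward in the alphabet (wrapping around).
Applying both steps to "efvucwbitqohp": "fvucwbitqohpe", then "iyxfzelwtrksh".

iyxfzelwtrksh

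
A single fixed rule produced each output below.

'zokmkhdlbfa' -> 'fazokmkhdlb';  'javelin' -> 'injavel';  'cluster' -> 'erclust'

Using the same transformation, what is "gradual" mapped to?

Each output is the input with this applied: move the last 2 characters to the front (rotate right by 2).
Applying that to "gradual" gives "algradu".

algradu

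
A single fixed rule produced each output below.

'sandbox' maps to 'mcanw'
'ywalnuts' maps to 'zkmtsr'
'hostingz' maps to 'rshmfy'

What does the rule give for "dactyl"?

What's happening: shift every letter 1 place backward in the alphabet (wrapping around), then delete the first 2 characters.
Doing the same to "dactyl": "bsxk".
(Check on "ywalnuts": → "xvzkmtsr" → "zkmtsr" ✓)

bsxk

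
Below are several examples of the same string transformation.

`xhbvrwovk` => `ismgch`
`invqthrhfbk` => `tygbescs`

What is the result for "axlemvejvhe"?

liwpxgpu

Each output is the input with this applied: shift every letter 11 places forward in the alphabet (wrapping around), then delete the last 3 characters.
Starting from "axlemvejvhe": after the first operation, "liwpxgpugsp"; after the second, "liwpxgpu".
(Check on "invqthrhfbk": → "tygbescsqmv" → "tygbescs" ✓)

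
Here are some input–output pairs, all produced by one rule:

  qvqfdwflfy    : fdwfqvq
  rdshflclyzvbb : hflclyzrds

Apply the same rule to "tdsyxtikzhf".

yxtiktds

The rule is to delete the last 3 characters, then move the first 3 characters to the end (rotate left by 3).
Starting from "tdsyxtikzhf": after the first operation, "tdsyxtik"; after the second, "yxtiktds".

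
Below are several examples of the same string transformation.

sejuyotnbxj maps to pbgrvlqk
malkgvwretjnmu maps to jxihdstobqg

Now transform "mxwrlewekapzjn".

What's happening: shift every letter 3 places backward in the alphabet (wrapping around), then delete the last 3 characters.
Starting from "mxwrlewekapzjn": after the first operation, "jutoibtbhxmwgk"; after the second, "jutoibtbhxm".

jutoibtbhxm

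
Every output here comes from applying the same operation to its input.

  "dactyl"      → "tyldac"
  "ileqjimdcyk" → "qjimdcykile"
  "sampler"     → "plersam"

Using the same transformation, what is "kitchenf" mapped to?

What's happening: move the first 3 characters to the end (rotate left by 3).
So "kitchenf" becomes "chenfkit".

chenfkit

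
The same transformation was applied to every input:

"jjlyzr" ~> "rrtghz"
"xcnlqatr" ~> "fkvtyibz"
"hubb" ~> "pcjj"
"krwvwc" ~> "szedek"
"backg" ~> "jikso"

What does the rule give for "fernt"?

Looking at the pairs, the operation is to shift every letter 8 places forward in the alphabet (wrapping around).
"fernt" → "nmzvb".

nmzvb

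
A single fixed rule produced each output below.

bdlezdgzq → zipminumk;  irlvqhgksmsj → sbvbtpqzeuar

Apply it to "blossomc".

Each output is the input with this applied: reverse the string, then shift every letter 9 places forward in the alphabet (wrapping around).
Working it through for "blossomc": intermediate "cmossolb", final "lvxbbxuk".

lvxbbxuk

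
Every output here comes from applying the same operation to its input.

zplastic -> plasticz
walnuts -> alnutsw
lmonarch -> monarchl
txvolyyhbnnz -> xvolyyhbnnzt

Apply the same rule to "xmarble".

The rule is to move the first character to the end.
Applying that to "xmarble" gives "marblex".

marblex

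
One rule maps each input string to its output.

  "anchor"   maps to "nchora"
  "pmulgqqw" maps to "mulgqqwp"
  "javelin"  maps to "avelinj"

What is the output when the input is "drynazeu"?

rynazeud

The pattern: move the first character to the end.
Doing the same to "drynazeu": "rynazeud".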